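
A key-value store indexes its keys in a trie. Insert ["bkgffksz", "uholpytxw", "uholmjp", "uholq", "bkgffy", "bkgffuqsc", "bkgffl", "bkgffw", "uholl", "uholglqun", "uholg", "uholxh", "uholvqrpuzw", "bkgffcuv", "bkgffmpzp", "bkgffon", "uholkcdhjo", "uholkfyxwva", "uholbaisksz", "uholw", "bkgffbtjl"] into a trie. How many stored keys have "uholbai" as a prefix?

Walk to "uholbai"; the words in its subtree are exactly those with that prefix.
Words under "uholbai": uholbaisksz
Count: 1

1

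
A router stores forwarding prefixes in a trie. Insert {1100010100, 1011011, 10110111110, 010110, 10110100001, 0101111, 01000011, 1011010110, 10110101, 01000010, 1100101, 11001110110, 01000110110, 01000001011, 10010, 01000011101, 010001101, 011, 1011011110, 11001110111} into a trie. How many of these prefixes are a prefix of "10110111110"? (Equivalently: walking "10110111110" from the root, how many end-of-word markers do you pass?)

Check each prefix of "10110111110" against the stored set — each match is an end-marker on the path.
Prefixes of the query that are stored words: "1011011", "10110111110"
Count: 2

2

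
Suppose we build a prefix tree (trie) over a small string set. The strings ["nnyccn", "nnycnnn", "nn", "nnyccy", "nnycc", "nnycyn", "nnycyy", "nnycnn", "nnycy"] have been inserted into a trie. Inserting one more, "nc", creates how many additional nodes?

Walking "nc" from the root, the first 1 characters ("n") follow existing edges; "c" is the first miss.
So 2 − 1 = 1 new nodes.

1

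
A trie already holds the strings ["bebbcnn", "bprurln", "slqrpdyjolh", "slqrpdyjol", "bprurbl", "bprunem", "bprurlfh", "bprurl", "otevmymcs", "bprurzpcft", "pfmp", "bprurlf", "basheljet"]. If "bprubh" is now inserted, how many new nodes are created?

2

The longest prefix of "bprubh" already in the trie is "bpru" (length 4).
Each of the 2 remaining characters creates one node.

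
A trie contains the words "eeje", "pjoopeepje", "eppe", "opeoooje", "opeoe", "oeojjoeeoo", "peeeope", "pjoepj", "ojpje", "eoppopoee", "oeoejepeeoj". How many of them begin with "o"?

5

Traverse to the node for "o", then collect every word in that subtree.
Matches: "oeoejepeeoj", "oeojjoeeoo", "ojpje", "opeoe", "opeoooje"
Count: 5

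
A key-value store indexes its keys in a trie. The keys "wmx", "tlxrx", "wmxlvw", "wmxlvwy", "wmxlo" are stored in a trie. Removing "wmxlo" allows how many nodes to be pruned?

1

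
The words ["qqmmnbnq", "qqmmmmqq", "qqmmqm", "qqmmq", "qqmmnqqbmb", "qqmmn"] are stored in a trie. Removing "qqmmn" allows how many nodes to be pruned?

0

After clearing the end-marker at "qqmmn", prune upward until reaching a node still needed by another word.
Every node on "qqmmn" is still needed (e.g. by "qqmmnbnq"), so nothing is freed.
Nodes removed: 0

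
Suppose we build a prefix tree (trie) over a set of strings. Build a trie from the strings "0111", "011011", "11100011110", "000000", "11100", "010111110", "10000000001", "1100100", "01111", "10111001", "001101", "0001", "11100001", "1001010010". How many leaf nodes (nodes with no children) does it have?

12

A leaf is a node with no children — equivalently, the end of a word that is not a proper prefix of any other stored word.
Those words: "000000", "0001", "001101", "010111110", "011011", "01111", "10000000001", "1001010010", "10111001", "1100100", "11100001", "11100011110"
Leaf count: 12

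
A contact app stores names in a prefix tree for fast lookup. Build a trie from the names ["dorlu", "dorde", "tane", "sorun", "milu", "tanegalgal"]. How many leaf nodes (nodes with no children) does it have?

5

A leaf is a node with no children — equivalently, the end of a word that is not a proper prefix of any other stored word.
Those words: "dorde", "dorlu", "milu", "sorun", "tanegalgal"
Leaf count: 5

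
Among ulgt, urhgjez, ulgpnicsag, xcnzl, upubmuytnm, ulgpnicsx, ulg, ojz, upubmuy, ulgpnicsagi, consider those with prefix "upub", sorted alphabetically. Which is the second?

upubmuytnm

Words with prefix "upub", in lexicographic order: "upubmuy", "upubmuytnm"
The 2nd is upubmuytnm.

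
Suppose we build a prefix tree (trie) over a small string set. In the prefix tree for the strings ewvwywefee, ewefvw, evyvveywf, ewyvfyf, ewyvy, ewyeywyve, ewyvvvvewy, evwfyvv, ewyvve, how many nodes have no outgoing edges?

Leaves are exactly the stored words that no other stored word extends.
Those words: "evwfyvv", "evyvveywf", "ewefvw", "ewvwywefee", "ewyeywyve", "ewyvfyf", "ewyvve", "ewyvvvvewy", "ewyvy"
Leaf count: 9

9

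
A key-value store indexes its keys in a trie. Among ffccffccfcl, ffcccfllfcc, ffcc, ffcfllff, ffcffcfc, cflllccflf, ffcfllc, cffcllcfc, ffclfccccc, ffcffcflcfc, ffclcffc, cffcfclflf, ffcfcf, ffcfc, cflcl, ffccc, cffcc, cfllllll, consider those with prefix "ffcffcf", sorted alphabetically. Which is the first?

ffcffcfc

Filter for "ffcffcf…" and sort: "ffcffcfc", "ffcffcflcfc"
The 1st is ffcffcfc.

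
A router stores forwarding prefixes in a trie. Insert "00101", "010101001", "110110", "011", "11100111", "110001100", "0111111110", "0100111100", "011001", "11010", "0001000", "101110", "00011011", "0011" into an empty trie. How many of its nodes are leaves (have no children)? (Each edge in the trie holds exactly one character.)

13

A leaf is a node with no children — equivalently, the end of a word that is not a proper prefix of any other stored word.
Those words: "0001000", "00011011", "00101", "0011", "0100111100", "010101001", "011001", "0111111110", "101110", "110001100", "11010", "110110", "11100111"
Leaf count: 13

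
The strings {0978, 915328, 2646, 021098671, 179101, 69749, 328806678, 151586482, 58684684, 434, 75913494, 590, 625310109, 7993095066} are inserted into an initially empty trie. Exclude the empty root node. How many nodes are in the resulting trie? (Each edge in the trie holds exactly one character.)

88

Insert word by word; a character creates a node only if that edge doesn't already exist:
  "0978" → 4 new (0, 9, 7, 8)
  "915328" → 6 new (9, 1, 5, 3, 2, 8)
  "2646" → 4 new (2, 6, 4, 6)
  "021098671" → prefix "0" already present; 8 new (2, 1, 0, 9, 8, 6, 7, 1)
  "179101" → 6 new (1, 7, 9, 1, 0, 1)
  "69749" → 5 new (6, 9, 7, 4, 9)
  "328806678" → 9 new (3, 2, 8, 8, 0, 6, 6, 7, 8)
  "151586482" → prefix "1" already present; 8 new (5, 1, 5, 8, 6, 4, 8, 2)
  "58684684" → 8 new (5, 8, 6, 8, 4, 6, 8, 4)
  "434" → 3 new (4, 3, 4)
  "75913494" → 8 new (7, 5, 9, 1, 3, 4, 9, 4)
  "590" → prefix "5" already present; 2 new (9, 0)
  "625310109" → prefix "6" already present; 8 new (2, 5, 3, 1, 0, 1, 0, 9)
  "7993095066" → prefix "7" already present; 9 new (9, 9, 3, 0, 9, 5, 0, 6, 6)
Total nodes = 4 + 6 + 4 + 8 + 6 + 5 + 9 + 8 + 8 + 3 + 8 + 2 + 8 + 9 = 88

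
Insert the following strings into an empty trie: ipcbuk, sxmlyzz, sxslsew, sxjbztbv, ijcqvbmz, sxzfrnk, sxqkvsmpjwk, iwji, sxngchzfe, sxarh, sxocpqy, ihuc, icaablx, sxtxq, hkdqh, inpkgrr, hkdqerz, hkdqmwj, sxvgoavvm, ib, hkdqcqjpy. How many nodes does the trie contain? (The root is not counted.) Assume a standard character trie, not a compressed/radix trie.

105

Insert word by word; a character creates a node only if that edge doesn't already exist:
  "ipcbuk" → 6 new (i, p, c, b, u, k)
  "sxmlyzz" → 7 new (s, x, m, l, y, z, z)
  "sxslsew" → prefix "sx" already present; 5 new (s, l, s, e, w)
  "sxjbztbv" → prefix "sx" already present; 6 new (j, b, z, t, b, v)
  "ijcqvbmz" → prefix "i" already present; 7 new (j, c, q, v, b, m, z)
  "sxzfrnk" → prefix "sx" already present; 5 new (z, f, r, n, k)
  "sxqkvsmpjwk" → prefix "sx" already present; 9 new (q, k, v, s, m, p, j, w, k)
  "iwji" → prefix "i" already present; 3 new (w, j, i)
  "sxngchzfe" → prefix "sx" already present; 7 new (n, g, c, h, z, f, e)
  "sxarh" → prefix "sx" already present; 3 new (a, r, h)
  "sxocpqy" → prefix "sx" already present; 5 new (o, c, p, q, y)
  "ihuc" → prefix "i" already present; 3 new (h, u, c)
  "icaablx" → prefix "i" already present; 6 new (c, a, a, b, l, x)
  "sxtxq" → prefix "sx" already present; 3 new (t, x, q)
  "hkdqh" → 5 new (h, k, d, q, h)
  "inpkgrr" → prefix "i" already present; 6 new (n, p, k, g, r, r)
  "hkdqerz" → prefix "hkdq" already present; 3 new (e, r, z)
  "hkdqmwj" → prefix "hkdq" already present; 3 new (m, w, j)
  "sxvgoavvm" → prefix "sx" already present; 7 new (v, g, o, a, v, v, m)
  "ib" → prefix "i" already present; 1 new (b)
  "hkdqcqjpy" → prefix "hkdq" already present; 5 new (c, q, j, p, y)
Total nodes = 6 + 7 + 5 + 6 + 7 + 5 + 9 + 3 + 7 + 3 + 5 + 3 + 6 + 3 + 5 + 6 + 3 + 3 + 7 + 1 + 5 = 105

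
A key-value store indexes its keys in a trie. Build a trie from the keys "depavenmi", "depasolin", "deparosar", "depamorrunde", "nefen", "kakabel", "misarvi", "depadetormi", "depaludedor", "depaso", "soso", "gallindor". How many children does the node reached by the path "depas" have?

The children of the "depas" node are the distinct next characters among strings starting with "depas".
Distinct next characters after "depas": o.
That node has 1 child edge.

1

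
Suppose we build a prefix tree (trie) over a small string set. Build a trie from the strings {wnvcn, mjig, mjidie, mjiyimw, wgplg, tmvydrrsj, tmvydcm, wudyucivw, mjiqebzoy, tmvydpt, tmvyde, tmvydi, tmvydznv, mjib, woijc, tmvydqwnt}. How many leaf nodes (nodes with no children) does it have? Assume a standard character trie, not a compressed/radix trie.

16

A leaf is a node with no children — equivalently, the end of a word that is not a proper prefix of any other stored word.
Those words: "mjib", "mjidie", "mjig", "mjiqebzoy", "mjiyimw", "tmvydcm", "tmvyde", "tmvydi", "tmvydpt", "tmvydqwnt", "tmvydrrsj", "tmvydznv", "wgplg", "wnvcn", "woijc", "wudyucivw"
Leaf count: 16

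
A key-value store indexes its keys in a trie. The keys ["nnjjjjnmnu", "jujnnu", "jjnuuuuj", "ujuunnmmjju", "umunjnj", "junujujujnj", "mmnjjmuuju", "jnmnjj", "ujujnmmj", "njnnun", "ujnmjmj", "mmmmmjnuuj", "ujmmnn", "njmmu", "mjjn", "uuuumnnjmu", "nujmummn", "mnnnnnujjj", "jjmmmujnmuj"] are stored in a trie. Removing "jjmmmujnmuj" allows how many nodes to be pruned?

After clearing the end-marker at "jjmmmujnmuj", prune upward until reaching a node still needed by another word.
The suffix "mmmujnmuj" (9 nodes) is used only by "jjmmmujnmuj"; the node for "jj" still has the child "n", so pruning stops there.
Nodes removed: 9

9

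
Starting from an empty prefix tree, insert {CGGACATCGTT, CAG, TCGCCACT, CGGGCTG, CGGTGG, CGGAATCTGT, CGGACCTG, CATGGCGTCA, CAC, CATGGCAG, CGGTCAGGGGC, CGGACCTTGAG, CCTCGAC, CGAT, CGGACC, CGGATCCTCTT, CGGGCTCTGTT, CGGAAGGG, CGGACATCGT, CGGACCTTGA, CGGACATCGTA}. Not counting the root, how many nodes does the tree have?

83

For each word, the new-node count is its length minus the longest prefix already in the trie:
  "CGGACATCGTT" → 11 new (C, G, G, A, C, A, T, C, G, T, T)
  "CAG" → prefix "C" already present; 2 new (A, G)
  "TCGCCACT" → 8 new (T, C, G, C, C, A, C, T)
  "CGGGCTG" → prefix "CGG" already present; 4 new (G, C, T, G)
  "CGGTGG" → prefix "CGG" already present; 3 new (T, G, G)
  "CGGAATCTGT" → prefix "CGGA" already present; 6 new (A, T, C, T, G, T)
  "CGGACCTG" → prefix "CGGAC" already present; 3 new (C, T, G)
  "CATGGCGTCA" → prefix "CA" already present; 8 new (T, G, G, C, G, T, C, A)
  "CAC" → prefix "CA" already present; 1 new (C)
  "CATGGCAG" → prefix "CATGGC" already present; 2 new (A, G)
  "CGGTCAGGGGC" → prefix "CGGT" already present; 7 new (C, A, G, G, G, G, C)
  "CGGACCTTGAG" → prefix "CGGACCT" already present; 4 new (T, G, A, G)
  "CCTCGAC" → prefix "C" already present; 6 new (C, T, C, G, A, C)
  "CGAT" → prefix "CG" already present; 2 new (A, T)
  "CGGACC" → prefix "CGGACC" already present; 0 new (none)
  "CGGATCCTCTT" → prefix "CGGA" already present; 7 new (T, C, C, T, C, T, T)
  "CGGGCTCTGTT" → prefix "CGGGCT" already present; 5 new (C, T, G, T, T)
  "CGGAAGGG" → prefix "CGGAA" already present; 3 new (G, G, G)
  "CGGACATCGT" → prefix "CGGACATCGT" already present; 0 new (none)
  "CGGACCTTGA" → prefix "CGGACCTTGA" already present; 0 new (none)
  "CGGACATCGTA" → prefix "CGGACATCGT" already present; 1 new (A)
Total nodes = 11 + 2 + 8 + 4 + 3 + 6 + 3 + 8 + 1 + 2 + 7 + 4 + 6 + 2 + 0 + 7 + 5 + 3 + 0 + 0 + 1 = 83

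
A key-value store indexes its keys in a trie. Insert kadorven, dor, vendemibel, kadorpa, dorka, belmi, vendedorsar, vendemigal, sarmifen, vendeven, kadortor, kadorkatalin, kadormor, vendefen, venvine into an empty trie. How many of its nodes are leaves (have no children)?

14

Leaves are exactly the stored words that no other stored word extends.
Those words: "belmi", "dorka", "kadorkatalin", "kadormor", "kadorpa", "kadortor", "kadorven", "sarmifen", "vendedorsar", "vendefen", "vendemibel", "vendemigal", "vendeven", "venvine"
Leaf count: 14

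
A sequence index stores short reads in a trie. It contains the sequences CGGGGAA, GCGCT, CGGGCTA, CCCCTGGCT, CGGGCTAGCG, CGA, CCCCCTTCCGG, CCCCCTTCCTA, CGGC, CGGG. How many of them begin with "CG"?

Filter for entries beginning with "CG":
Matches: "CGA", "CGGC", "CGGG", "CGGGCTA", "CGGGCTAGCG", "CGGGGAA"
Count: 6

6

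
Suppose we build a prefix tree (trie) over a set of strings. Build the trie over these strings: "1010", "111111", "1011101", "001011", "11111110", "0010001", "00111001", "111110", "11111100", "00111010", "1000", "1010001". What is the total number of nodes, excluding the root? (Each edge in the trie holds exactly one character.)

39

For each word, the new-node count is its length minus the longest prefix already in the trie:
  "1010" → 4 new (1, 0, 1, 0)
  "111111" → prefix "1" already present; 5 new (1, 1, 1, 1, 1)
  "1011101" → prefix "101" already present; 4 new (1, 1, 0, 1)
  "001011" → 6 new (0, 0, 1, 0, 1, 1)
  "11111110" → prefix "111111" already present; 2 new (1, 0)
  "0010001" → prefix "0010" already present; 3 new (0, 0, 1)
  "00111001" → prefix "001" already present; 5 new (1, 1, 0, 0, 1)
  "111110" → prefix "11111" already present; 1 new (0)
  "11111100" → prefix "111111" already present; 2 new (0, 0)
  "00111010" → prefix "001110" already present; 2 new (1, 0)
  "1000" → prefix "10" already present; 2 new (0, 0)
  "1010001" → prefix "1010" already present; 3 new (0, 0, 1)
Total nodes = 4 + 5 + 4 + 6 + 2 + 3 + 5 + 1 + 2 + 2 + 2 + 3 = 39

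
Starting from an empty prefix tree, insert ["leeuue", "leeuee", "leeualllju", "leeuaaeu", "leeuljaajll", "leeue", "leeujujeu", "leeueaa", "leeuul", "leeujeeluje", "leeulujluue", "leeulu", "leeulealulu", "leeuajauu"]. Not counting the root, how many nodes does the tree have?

Count nodes per top-level branch (shared prefixes stored once):
  'l'-branch (leeuaaeu, leeuajauu, leeualllju, leeue, leeueaa, leeuee, leeujeeluje, leeujujeu, leeulealulu, leeuljaajll, leeulu, leeulujluue, leeuue, leeuul): 54 nodes
Sum: 54

54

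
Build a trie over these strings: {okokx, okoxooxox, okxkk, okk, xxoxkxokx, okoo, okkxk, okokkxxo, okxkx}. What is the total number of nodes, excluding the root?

Trace insertions, counting only characters that open a new branch:
  "okokx" → 5 new (o, k, o, k, x)
  "okoxooxox" → prefix "oko" already present; 6 new (x, o, o, x, o, x)
  "okxkk" → prefix "ok" already present; 3 new (x, k, k)
  "okk" → prefix "ok" already present; 1 new (k)
  "xxoxkxokx" → 9 new (x, x, o, x, k, x, o, k, x)
  "okoo" → prefix "oko" already present; 1 new (o)
  "okkxk" → prefix "okk" already present; 2 new (x, k)
  "okokkxxo" → prefix "okok" already present; 4 new (k, x, x, o)
  "okxkx" → prefix "okxk" already present; 1 new (x)
Total nodes = 5 + 6 + 3 + 1 + 9 + 1 + 2 + 4 + 1 = 32

32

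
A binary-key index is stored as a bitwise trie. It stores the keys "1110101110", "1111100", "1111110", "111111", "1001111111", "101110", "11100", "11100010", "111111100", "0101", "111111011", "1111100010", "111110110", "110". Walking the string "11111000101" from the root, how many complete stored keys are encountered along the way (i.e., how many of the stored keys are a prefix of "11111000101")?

Walk "11111000101" from the root; an end-of-word marker is hit whenever a stored word is a prefix of "11111000101".
Prefixes of the query that are stored words: "1111100", "1111100010"
Count: 2

2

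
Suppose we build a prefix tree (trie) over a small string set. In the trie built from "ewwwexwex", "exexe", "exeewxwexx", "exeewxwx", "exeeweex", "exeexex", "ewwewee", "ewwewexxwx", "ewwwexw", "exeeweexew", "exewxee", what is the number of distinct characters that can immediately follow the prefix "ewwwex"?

1

Walk "ewwwex" from the root, arriving at one node.
Characters that immediately follow "ewwwex" among the stored strings: {w}.
That node has 1 child edge.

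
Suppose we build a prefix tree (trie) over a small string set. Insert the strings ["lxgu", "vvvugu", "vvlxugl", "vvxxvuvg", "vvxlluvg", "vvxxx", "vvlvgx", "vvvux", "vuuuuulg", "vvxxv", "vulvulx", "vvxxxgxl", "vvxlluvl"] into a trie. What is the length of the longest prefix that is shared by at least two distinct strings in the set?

7

The deepest shared node is where two words last agree before diverging.
"vvxlluvg" and "vvxlluvl" agree on "vvxlluv" (7 characters) before diverging; nothing deeper is shared.
Longest shared-prefix length: 7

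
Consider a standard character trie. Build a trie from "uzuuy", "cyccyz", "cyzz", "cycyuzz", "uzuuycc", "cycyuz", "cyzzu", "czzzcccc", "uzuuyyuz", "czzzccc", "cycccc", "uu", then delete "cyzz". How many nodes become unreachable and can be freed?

A node on "cyzz"'s path can go only if nothing else ends at it or branches off below it.
Every node on "cyzz" is still needed (e.g. by "cyzzu"), so nothing is freed.
Nodes removed: 0

0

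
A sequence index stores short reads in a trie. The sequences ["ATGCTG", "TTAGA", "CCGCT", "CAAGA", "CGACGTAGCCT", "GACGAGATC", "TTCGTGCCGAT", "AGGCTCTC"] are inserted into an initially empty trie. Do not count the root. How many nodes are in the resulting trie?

55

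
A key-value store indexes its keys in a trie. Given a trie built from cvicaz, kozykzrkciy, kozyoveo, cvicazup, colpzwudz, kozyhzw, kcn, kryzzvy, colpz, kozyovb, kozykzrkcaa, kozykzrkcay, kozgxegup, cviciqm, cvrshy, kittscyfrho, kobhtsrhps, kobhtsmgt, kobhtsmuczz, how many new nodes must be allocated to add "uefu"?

Nothing in the trie begins with "u"; the whole of "uefu" is new.
4 − 0 = 4 new nodes.

4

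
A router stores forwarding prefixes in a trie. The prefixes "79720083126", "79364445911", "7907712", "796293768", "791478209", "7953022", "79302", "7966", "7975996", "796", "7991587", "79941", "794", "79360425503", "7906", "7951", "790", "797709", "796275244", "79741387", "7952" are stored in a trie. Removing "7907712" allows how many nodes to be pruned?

A node on "7907712"'s path can go only if nothing else ends at it or branches off below it.
The suffix "7712" (4 nodes) is used only by "7907712"; the node for "790" still has the child "6", so pruning stops there.
Nodes removed: 4

4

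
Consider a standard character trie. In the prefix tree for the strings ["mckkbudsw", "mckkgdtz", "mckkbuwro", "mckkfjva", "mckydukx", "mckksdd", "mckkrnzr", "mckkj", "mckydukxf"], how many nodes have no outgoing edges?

8

A leaf is a node with no children — equivalently, the end of a word that is not a proper prefix of any other stored word.
Those words: "mckkbudsw", "mckkbuwro", "mckkfjva", "mckkgdtz", "mckkj", "mckkrnzr", "mckksdd", "mckydukxf"
Leaf count: 8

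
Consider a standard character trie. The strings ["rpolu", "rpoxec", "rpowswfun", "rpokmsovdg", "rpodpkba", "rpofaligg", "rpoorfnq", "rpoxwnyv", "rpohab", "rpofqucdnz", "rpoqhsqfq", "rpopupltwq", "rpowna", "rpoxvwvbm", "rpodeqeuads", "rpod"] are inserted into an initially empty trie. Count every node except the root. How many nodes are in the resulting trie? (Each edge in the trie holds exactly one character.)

77

Count nodes per top-level branch (shared prefixes stored once):
  'r'-branch (rpod, rpodeqeuads, rpodpkba, rpofaligg, rpofqucdnz, rpohab, rpokmsovdg, rpolu, rpoorfnq, rpopupltwq, rpoqhsqfq, rpowna, rpowswfun, rpoxec, rpoxvwvbm, rpoxwnyv): 77 nodes
Sum: 77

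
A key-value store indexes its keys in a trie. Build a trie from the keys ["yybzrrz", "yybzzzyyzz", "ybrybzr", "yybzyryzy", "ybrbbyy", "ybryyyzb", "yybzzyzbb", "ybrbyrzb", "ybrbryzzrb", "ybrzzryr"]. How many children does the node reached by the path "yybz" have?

3

Walk "yybz" from the root, arriving at one node.
Characters that immediately follow "yybz" among the stored strings: {r, y, z}.
That node has 3 child edges.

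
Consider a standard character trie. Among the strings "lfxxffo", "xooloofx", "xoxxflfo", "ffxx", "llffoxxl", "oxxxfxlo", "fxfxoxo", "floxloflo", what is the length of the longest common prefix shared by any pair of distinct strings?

The deepest shared node is where two words last agree before diverging.
e.g. "xooloofx" and "xoxxflfo" share the prefix "xo" of length 2; no pair shares a longer one.
Longest shared-prefix length: 2

2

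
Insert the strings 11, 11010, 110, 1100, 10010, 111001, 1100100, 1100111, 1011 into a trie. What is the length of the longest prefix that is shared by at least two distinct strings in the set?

5

Look for the deepest trie node that still has at least two words in its subtree.
e.g. "1100100" and "1100111" share the prefix "11001" of length 5; no pair shares a longer one.
Longest shared-prefix length: 5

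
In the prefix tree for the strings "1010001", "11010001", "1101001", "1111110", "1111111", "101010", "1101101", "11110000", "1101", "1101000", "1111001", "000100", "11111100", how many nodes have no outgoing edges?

10

A leaf is a node with no children — equivalently, the end of a word that is not a proper prefix of any other stored word.
Those words: "000100", "1010001", "101010", "11010001", "1101001", "1101101", "11110000", "1111001", "11111100", "1111111"
Leaf count: 10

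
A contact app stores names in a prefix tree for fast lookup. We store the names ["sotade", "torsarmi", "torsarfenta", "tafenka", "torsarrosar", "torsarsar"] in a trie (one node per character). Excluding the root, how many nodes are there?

33

Count nodes per top-level branch (shared prefixes stored once):
  's'-branch (sotade): 6 nodes
  't'-branch (tafenka, torsarfenta, torsarmi, torsarrosar, torsarsar): 27 nodes
Sum: 33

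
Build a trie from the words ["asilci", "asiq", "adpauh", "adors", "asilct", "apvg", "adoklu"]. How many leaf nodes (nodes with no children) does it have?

7

Leaves are exactly the stored words that no other stored word extends.
Those words: "adoklu", "adors", "adpauh", "apvg", "asilci", "asilct", "asiq"
Leaf count: 7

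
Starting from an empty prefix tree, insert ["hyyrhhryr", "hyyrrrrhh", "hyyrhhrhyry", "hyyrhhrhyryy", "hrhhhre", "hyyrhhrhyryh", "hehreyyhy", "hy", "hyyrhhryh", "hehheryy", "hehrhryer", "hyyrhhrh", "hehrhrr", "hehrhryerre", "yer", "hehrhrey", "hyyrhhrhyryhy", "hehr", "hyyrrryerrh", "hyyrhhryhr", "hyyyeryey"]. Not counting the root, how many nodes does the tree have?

Insert word by word; a character creates a node only if that edge doesn't already exist:
  "hyyrhhryr" → 9 new (h, y, y, r, h, h, r, y, r)
  "hyyrrrrhh" → prefix "hyyr" already present; 5 new (r, r, r, h, h)
  "hyyrhhrhyry" → prefix "hyyrhhr" already present; 4 new (h, y, r, y)
  "hyyrhhrhyryy" → prefix "hyyrhhrhyry" already present; 1 new (y)
  "hrhhhre" → prefix "h" already present; 6 new (r, h, h, h, r, e)
  "hyyrhhrhyryh" → prefix "hyyrhhrhyry" already present; 1 new (h)
  "hehreyyhy" → prefix "h" already present; 8 new (e, h, r, e, y, y, h, y)
  "hy" → prefix "hy" already present; 0 new (none)
  "hyyrhhryh" → prefix "hyyrhhry" already present; 1 new (h)
  "hehheryy" → prefix "heh" already present; 5 new (h, e, r, y, y)
  "hehrhryer" → prefix "hehr" already present; 5 new (h, r, y, e, r)
  "hyyrhhrh" → prefix "hyyrhhrh" already present; 0 new (none)
  "hehrhrr" → prefix "hehrhr" already present; 1 new (r)
  "hehrhryerre" → prefix "hehrhryer" already present; 2 new (r, e)
  "yer" → 3 new (y, e, r)
  "hehrhrey" → prefix "hehrhr" already present; 2 new (e, y)
  "hyyrhhrhyryhy" → prefix "hyyrhhrhyryh" already present; 1 new (y)
  "hehr" → prefix "hehr" already present; 0 new (none)
  "hyyrrryerrh" → prefix "hyyrrr" already present; 5 new (y, e, r, r, h)
  "hyyrhhryhr" → prefix "hyyrhhryh" already present; 1 new (r)
  "hyyyeryey" → prefix "hyy" already present; 6 new (y, e, r, y, e, y)
Total nodes = 9 + 5 + 4 + 1 + 6 + 1 + 8 + 0 + 1 + 5 + 5 + 0 + 1 + 2 + 3 + 2 + 1 + 0 + 5 + 1 + 6 = 66

66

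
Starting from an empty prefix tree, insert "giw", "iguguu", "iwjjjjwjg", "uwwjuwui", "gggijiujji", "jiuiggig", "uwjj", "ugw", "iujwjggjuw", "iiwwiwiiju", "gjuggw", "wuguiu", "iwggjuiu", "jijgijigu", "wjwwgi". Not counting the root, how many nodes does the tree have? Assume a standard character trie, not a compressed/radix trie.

Count nodes per top-level branch (shared prefixes stored once):
  'g'-branch (gggijiujji, giw, gjuggw): 17 nodes
  'i'-branch (iguguu, iiwwiwiiju, iujwjggjuw, iwggjuiu, iwjjjjwjg): 38 nodes
  'j'-branch (jijgijigu, jiuiggig): 15 nodes
  'u'-branch (ugw, uwjj, uwwjuwui): 12 nodes
  'w'-branch (wjwwgi, wuguiu): 11 nodes
Sum: 93

93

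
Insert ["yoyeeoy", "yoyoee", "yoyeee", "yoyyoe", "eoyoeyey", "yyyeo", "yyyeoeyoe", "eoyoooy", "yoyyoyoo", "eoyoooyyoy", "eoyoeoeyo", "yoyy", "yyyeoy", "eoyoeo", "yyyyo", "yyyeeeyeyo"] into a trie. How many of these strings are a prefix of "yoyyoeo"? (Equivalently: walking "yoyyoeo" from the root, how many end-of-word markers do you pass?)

2

Walk "yoyyoeo" from the root; an end-of-word marker is hit whenever a stored word is a prefix of "yoyyoeo".
Prefixes of the query that are stored words: "yoyy", "yoyyoe"
Count: 2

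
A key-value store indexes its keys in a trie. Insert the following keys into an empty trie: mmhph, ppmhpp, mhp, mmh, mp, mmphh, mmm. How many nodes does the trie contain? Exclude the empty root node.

18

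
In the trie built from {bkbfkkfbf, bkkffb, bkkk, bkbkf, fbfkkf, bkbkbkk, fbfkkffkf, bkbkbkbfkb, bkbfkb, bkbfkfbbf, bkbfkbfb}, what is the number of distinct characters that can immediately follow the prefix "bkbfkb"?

1

The children of the "bkbfkb" node are the distinct next characters among strings starting with "bkbfkb".
Characters that immediately follow "bkbfkb" among the stored strings: {f}.
That node has 1 child edge.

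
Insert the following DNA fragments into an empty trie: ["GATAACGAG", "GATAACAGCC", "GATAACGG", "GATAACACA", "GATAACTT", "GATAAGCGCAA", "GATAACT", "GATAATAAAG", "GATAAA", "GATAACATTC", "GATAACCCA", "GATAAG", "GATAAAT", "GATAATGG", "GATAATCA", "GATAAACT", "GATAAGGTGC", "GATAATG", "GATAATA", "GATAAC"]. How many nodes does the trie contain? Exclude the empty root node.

47

For each word, the new-node count is its length minus the longest prefix already in the trie:
  "GATAACGAG" → 9 new (G, A, T, A, A, C, G, A, G)
  "GATAACAGCC" → prefix "GATAAC" already present; 4 new (A, G, C, C)
  "GATAACGG" → prefix "GATAACG" already present; 1 new (G)
  "GATAACACA" → prefix "GATAACA" already present; 2 new (C, A)
  "GATAACTT" → prefix "GATAAC" already present; 2 new (T, T)
  "GATAAGCGCAA" → prefix "GATAA" already present; 6 new (G, C, G, C, A, A)
  "GATAACT" → prefix "GATAACT" already present; 0 new (none)
  "GATAATAAAG" → prefix "GATAA" already present; 5 new (T, A, A, A, G)
  "GATAAA" → prefix "GATAA" already present; 1 new (A)
  "GATAACATTC" → prefix "GATAACA" already present; 3 new (T, T, C)
  "GATAACCCA" → prefix "GATAAC" already present; 3 new (C, C, A)
  "GATAAG" → prefix "GATAAG" already present; 0 new (none)
  "GATAAAT" → prefix "GATAAA" already present; 1 new (T)
  "GATAATGG" → prefix "GATAAT" already present; 2 new (G, G)
  "GATAATCA" → prefix "GATAAT" already present; 2 new (C, A)
  "GATAAACT" → prefix "GATAAA" already present; 2 new (C, T)
  "GATAAGGTGC" → prefix "GATAAG" already present; 4 new (G, T, G, C)
  "GATAATG" → prefix "GATAATG" already present; 0 new (none)
  "GATAATA" → prefix "GATAATA" already present; 0 new (none)
  "GATAAC" → prefix "GATAAC" already present; 0 new (none)
Total nodes = 9 + 4 + 1 + 2 + 2 + 6 + 0 + 5 + 1 + 3 + 3 + 0 + 1 + 2 + 2 + 2 + 4 + 0 + 0 + 0 = 47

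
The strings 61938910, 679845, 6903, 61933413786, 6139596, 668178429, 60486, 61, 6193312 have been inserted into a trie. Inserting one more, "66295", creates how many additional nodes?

3

The longest prefix of "66295" already in the trie is "66" (length 2).
Each of the 3 remaining characters creates one node.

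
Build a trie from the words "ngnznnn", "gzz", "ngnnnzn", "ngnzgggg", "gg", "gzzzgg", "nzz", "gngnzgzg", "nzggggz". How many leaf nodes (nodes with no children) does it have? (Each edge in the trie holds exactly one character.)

8

A leaf is a node with no children — equivalently, the end of a word that is not a proper prefix of any other stored word.
Those words: "gg", "gngnzgzg", "gzzzgg", "ngnnnzn", "ngnzgggg", "ngnznnn", "nzggggz", "nzz"
Leaf count: 8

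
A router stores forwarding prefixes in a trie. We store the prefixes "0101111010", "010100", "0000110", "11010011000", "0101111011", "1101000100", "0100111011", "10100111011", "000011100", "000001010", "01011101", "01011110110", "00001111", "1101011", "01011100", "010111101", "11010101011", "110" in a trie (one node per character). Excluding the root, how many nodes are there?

71

Count nodes per top-level branch (shared prefixes stored once):
  '0'-branch (000001010, 0000110, 000011100, 00001111, 0100111011, 010100, 01011100, 01011101, 010111101, 0101111010, 0101111011, 01011110110): 39 nodes
  '1'-branch (10100111011, 110, 1101000100, 11010011000, 11010101011, 1101011): 32 nodes
Sum: 71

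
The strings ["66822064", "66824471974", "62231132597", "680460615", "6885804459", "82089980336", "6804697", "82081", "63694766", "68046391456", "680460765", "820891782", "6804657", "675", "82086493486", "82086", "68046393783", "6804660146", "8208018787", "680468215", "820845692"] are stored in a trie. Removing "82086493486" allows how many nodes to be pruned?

After clearing the end-marker at "82086493486", prune upward until reaching a node still needed by another word.
The suffix "493486" (6 nodes) is used only by "82086493486"; "82086" is itself a stored word, so pruning stops there.
Nodes removed: 6

6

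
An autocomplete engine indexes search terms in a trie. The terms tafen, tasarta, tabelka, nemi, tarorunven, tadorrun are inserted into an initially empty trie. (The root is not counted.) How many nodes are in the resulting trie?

33

Trie structure (* marks end of a word):
(root)
├─ n
│  └─ e
│     └─ m
│        └─ i *
└─ t
   └─ a
      ├─ b
      │  └─ e
      │     └─ l
      │        └─ k
      │           └─ a *
      ├─ d
      │  └─ o
      │     └─ r
      │        └─ r
      │           └─ u
      │              └─ n *
      ├─ f
      │  └─ e
      │     └─ n *
      ├─ r
      │  └─ o
      │     └─ r
      │        └─ u
      │           └─ n
      │              └─ v
      │                 └─ e
      │                    └─ n *
      └─ s
         └─ a
            └─ r
               └─ t
                  └─ a *
Counting every labelled node above: 33.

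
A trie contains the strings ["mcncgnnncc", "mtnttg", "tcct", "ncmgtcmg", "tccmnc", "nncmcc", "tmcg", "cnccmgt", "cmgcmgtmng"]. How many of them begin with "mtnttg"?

1

Walk to "mtnttg"; the words in its subtree are exactly those with that prefix.
Matches: "mtnttg"
Count: 1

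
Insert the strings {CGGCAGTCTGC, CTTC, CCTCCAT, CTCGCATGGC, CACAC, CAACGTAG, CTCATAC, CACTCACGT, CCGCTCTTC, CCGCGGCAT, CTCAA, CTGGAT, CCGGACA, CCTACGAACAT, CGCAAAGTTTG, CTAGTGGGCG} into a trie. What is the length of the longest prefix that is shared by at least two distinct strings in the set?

4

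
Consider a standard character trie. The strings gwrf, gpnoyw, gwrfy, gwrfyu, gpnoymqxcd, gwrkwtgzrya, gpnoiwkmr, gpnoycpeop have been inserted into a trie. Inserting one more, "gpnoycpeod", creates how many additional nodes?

1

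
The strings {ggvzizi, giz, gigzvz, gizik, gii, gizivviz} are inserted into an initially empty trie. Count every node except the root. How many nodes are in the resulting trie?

20

Count nodes per top-level branch (shared prefixes stored once):
  'g'-branch (ggvzizi, gigzvz, gii, giz, gizik, gizivviz): 20 nodes
Sum: 20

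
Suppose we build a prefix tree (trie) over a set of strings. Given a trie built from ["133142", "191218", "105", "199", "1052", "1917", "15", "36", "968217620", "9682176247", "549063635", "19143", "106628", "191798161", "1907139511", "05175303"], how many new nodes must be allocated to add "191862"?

3

Walking "191862" from the root, the first 3 characters ("191") follow existing edges; "8" is the first miss.
New nodes needed: |"191862"| − 3 = 6 − 3 = 3.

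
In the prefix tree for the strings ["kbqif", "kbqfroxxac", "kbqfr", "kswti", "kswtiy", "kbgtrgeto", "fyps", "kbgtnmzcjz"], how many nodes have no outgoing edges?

6

Leaves are exactly the stored words that no other stored word extends.
Those words: "fyps", "kbgtnmzcjz", "kbgtrgeto", "kbqfroxxac", "kbqif", "kswtiy"
Leaf count: 6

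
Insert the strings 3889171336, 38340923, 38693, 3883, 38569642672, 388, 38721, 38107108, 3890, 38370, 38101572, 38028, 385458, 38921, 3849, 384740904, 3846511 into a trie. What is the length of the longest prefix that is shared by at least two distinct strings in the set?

The deepest shared node is where two words last agree before diverging.
"38101572" and "38107108" agree on "3810" (4 characters) before diverging; nothing deeper is shared.
Longest shared-prefix length: 4

4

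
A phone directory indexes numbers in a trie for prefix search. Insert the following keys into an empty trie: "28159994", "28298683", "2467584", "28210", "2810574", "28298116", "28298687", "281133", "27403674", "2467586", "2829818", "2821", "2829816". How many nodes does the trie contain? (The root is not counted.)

43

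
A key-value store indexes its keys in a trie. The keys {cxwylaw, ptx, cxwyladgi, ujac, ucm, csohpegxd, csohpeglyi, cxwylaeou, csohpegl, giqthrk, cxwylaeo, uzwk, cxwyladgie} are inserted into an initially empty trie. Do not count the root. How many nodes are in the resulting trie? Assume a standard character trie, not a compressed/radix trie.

Insert word by word; a character creates a node only if that edge doesn't already exist:
  "cxwylaw" → 7 new (c, x, w, y, l, a, w)
  "ptx" → 3 new (p, t, x)
  "cxwyladgi" → prefix "cxwyla" already present; 3 new (d, g, i)
  "ujac" → 4 new (u, j, a, c)
  "ucm" → prefix "u" already present; 2 new (c, m)
  "csohpegxd" → prefix "c" already present; 8 new (s, o, h, p, e, g, x, d)
  "csohpeglyi" → prefix "csohpeg" already present; 3 new (l, y, i)
  "cxwylaeou" → prefix "cxwyla" already present; 3 new (e, o, u)
  "csohpegl" → prefix "csohpegl" already present; 0 new (none)
  "giqthrk" → 7 new (g, i, q, t, h, r, k)
  "cxwylaeo" → prefix "cxwylaeo" already present; 0 new (none)
  "uzwk" → prefix "u" already present; 3 new (z, w, k)
  "cxwyladgie" → prefix "cxwyladgi" already present; 1 new (e)
Total nodes = 7 + 3 + 3 + 4 + 2 + 8 + 3 + 3 + 0 + 7 + 0 + 3 + 1 = 44

44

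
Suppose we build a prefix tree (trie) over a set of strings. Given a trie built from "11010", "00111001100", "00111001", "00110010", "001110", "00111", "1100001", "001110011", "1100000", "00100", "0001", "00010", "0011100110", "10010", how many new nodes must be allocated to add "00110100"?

The longest prefix of "00110100" already in the trie is "00110" (length 5).
So 8 − 5 = 3 new nodes.

3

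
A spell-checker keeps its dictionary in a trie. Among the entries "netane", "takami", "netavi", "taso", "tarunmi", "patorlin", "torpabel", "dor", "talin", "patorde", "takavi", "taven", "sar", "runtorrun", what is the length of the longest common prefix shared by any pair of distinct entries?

The deepest shared node is where two words last agree before diverging.
e.g. "patorde" and "patorlin" share the prefix "pator" of length 5; no pair shares a longer one.
Longest shared-prefix length: 5

5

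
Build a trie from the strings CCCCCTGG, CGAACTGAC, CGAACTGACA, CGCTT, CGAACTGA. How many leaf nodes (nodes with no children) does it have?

3

Leaves are exactly the stored words that no other stored word extends.
Those words: "CCCCCTGG", "CGAACTGACA", "CGCTT"
Leaf count: 3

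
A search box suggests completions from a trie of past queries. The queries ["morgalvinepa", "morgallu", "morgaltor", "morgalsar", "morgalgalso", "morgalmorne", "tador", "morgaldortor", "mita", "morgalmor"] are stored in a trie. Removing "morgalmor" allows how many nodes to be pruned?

0

Walk "morgalmor" from the leaf back toward the root, removing each node that no remaining word uses.
Every node on "morgalmor" is still needed (e.g. by "morgalmorne"), so nothing is freed.
Nodes removed: 0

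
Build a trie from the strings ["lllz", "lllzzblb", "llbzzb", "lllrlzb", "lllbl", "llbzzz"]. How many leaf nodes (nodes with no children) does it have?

5

Leaves are exactly the stored words that no other stored word extends.
Those words: "llbzzb", "llbzzz", "lllbl", "lllrlzb", "lllzzblb"
Leaf count: 5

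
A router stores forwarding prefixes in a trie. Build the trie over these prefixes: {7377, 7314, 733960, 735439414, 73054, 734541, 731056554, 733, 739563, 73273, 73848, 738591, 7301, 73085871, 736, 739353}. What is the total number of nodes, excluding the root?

53

For each word, the new-node count is its length minus the longest prefix already in the trie:
  "7377" → 4 new (7, 3, 7, 7)
  "7314" → prefix "73" already present; 2 new (1, 4)
  "733960" → prefix "73" already present; 4 new (3, 9, 6, 0)
  "735439414" → prefix "73" already present; 7 new (5, 4, 3, 9, 4, 1, 4)
  "73054" → prefix "73" already present; 3 new (0, 5, 4)
  "734541" → prefix "73" already present; 4 new (4, 5, 4, 1)
  "731056554" → prefix "731" already present; 6 new (0, 5, 6, 5, 5, 4)
  "733" → prefix "733" already present; 0 new (none)
  "739563" → prefix "73" already present; 4 new (9, 5, 6, 3)
  "73273" → prefix "73" already present; 3 new (2, 7, 3)
  "73848" → prefix "73" already present; 3 new (8, 4, 8)
  "738591" → prefix "738" already present; 3 new (5, 9, 1)
  "7301" → prefix "730" already present; 1 new (1)
  "73085871" → prefix "730" already present; 5 new (8, 5, 8, 7, 1)
  "736" → prefix "73" already present; 1 new (6)
  "739353" → prefix "739" already present; 3 new (3, 5, 3)
Total nodes = 4 + 2 + 4 + 7 + 3 + 4 + 6 + 0 + 4 + 3 + 3 + 3 + 1 + 5 + 1 + 3 = 53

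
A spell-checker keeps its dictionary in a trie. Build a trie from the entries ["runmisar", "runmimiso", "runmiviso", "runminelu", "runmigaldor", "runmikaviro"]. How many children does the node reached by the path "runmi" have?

6

Walk "runmi" from the root, arriving at one node.
Distinct next characters after "runmi": g, k, m, n, s, v.
That node has 6 child edges.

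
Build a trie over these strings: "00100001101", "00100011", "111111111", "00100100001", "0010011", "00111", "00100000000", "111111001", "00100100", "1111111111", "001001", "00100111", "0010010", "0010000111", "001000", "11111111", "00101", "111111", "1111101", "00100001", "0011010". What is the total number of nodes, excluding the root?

47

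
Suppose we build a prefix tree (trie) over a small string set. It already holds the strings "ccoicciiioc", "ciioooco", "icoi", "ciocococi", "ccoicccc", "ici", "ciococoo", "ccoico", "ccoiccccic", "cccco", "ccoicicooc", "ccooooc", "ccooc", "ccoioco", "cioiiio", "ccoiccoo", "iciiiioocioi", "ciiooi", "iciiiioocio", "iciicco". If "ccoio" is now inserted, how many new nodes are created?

0

Every character of "ccoio" already lies on an existing path (it is a prefix of some stored word).
No new nodes are needed: 0.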